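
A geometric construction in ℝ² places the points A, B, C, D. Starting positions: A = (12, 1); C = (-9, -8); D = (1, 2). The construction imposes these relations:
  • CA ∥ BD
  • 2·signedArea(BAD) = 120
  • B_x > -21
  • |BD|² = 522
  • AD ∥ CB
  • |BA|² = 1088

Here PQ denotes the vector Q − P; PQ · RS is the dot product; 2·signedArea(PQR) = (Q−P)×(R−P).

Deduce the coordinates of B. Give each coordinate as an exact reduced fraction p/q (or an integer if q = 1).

1. B_x = -20  [CA ∥ BD ∩ AD ∥ CB]
2. B_y = -7  [CA ∥ BD ∩ AD ∥ CB]
   → B = (-20, -7)

B = (-20, -7)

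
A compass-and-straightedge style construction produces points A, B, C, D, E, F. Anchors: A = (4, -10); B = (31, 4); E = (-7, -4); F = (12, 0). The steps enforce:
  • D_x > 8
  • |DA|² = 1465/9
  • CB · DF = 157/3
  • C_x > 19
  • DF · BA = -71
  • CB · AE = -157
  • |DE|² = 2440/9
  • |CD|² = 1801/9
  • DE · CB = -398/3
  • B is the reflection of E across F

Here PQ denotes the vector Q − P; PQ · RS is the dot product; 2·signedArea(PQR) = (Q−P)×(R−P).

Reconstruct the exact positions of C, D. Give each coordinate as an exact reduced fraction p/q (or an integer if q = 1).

C = (20, 10)
D = (25/3, 2)

1. D_x = 25/3  [line 27·x + 14·y + -253 = 0 ∩ |DE|² = 2440/9]
2. D_y = 2  [line 27·x + 14·y + -253 = 0 ∩ |DE|² = 2440/9]
   → D = (25/3, 2)
3. C_x = 20  [CB · AE = -157 ∩ DE · CB = -398/3]
4. C_y = 10  [CB · AE = -157 ∩ DE · CB = -398/3]
   → C = (20, 10)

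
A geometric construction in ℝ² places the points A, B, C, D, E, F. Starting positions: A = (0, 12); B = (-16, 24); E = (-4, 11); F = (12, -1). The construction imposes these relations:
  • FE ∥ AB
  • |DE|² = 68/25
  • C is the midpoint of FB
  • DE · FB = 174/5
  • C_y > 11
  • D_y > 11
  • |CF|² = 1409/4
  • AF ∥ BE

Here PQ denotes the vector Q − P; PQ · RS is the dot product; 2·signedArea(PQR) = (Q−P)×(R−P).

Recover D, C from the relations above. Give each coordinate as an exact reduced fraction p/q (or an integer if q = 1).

C = (-2, 23/2)
D = (-12/5, 57/5)

1. D_x = -12/5  [line 28·x + -25·y + 1761/5 = 0 ∩ |DE|² = 68/25]
2. D_y = 57/5  [line 28·x + -25·y + 1761/5 = 0 ∩ |DE|² = 68/25]
   → D = (-12/5, 57/5)
3. C_x = -2  [C is the midpoint of FB]
4. C_y = 23/2  [C is the midpoint of FB]
   → C = (-2, 23/2)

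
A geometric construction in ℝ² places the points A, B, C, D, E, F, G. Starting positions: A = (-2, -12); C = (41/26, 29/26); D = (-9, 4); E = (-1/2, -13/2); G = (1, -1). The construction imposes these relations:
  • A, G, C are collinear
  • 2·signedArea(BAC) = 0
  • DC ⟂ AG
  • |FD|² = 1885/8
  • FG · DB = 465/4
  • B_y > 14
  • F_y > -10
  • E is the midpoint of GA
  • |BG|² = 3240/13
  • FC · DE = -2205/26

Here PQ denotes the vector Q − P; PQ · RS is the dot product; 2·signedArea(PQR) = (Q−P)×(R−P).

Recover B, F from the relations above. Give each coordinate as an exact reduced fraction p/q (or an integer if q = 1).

1. B_x = 67/13  [line -341/26·x + 93/26·y + 217/13 = 0 ∩ |BG|² = 3240/13]
2. B_y = 185/13  [line -341/26·x + 93/26·y + 217/13 = 0 ∩ |BG|² = 3240/13]
   → B = (67/13, 185/13)
3. F_x = -5/4  [FG · DB = 465/4 ∩ FC · DE = -2205/26]
4. F_y = -37/4  [FG · DB = 465/4 ∩ FC · DE = -2205/26]
   → F = (-5/4, -37/4)

B = (67/13, 185/13)
F = (-5/4, -37/4)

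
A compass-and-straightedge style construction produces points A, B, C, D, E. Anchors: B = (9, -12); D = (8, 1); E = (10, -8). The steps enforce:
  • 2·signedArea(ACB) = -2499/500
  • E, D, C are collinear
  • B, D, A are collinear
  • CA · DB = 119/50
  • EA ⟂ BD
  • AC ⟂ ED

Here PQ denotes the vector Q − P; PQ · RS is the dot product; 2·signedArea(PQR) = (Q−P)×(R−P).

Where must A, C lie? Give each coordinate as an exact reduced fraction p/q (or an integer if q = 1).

1. A_x = 87/10  [B, D, A are collinear ∩ EA ⟂ BD]
2. A_y = -81/10  [B, D, A are collinear ∩ EA ⟂ BD]
   → A = (87/10, -81/10)
3. C_x = 249/25  [E, D, C are collinear ∩ AC ⟂ ED]
4. C_y = -391/50  [E, D, C are collinear ∩ AC ⟂ ED]
   → C = (249/25, -391/50)

A = (87/10, -81/10)
C = (249/25, -391/50)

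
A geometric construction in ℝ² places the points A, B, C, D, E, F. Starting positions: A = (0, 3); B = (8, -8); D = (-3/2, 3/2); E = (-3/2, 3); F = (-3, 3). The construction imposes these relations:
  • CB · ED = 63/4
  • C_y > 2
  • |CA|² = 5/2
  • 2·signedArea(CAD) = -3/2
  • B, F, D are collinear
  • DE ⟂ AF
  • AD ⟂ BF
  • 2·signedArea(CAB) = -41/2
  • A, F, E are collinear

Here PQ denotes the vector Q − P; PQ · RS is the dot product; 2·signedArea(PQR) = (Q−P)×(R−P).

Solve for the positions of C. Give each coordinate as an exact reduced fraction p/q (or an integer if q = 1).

1. C_x = -3/2  [2·signedArea(CAB) = -41/2 ∩ 2·signedArea(CAD) = -3/2]
2. C_y = 5/2  [2·signedArea(CAB) = -41/2 ∩ 2·signedArea(CAD) = -3/2]
   → C = (-3/2, 5/2)

C = (-3/2, 5/2)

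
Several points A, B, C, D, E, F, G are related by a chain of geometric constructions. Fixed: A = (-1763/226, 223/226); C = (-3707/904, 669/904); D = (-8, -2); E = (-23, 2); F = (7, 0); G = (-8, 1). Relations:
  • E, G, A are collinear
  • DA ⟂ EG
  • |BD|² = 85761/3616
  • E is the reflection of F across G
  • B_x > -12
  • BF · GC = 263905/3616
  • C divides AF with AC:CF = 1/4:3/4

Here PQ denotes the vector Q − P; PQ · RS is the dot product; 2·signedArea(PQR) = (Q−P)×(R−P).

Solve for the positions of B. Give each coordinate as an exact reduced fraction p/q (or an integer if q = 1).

B = (-10517/904, 1123/904)

1. B_x = -10517/904  [line -3525/904·x + 235/904·y + -165205/3616 = 0 ∩ |BD|² = 85761/3616]
2. B_y = 1123/904  [line -3525/904·x + 235/904·y + -165205/3616 = 0 ∩ |BD|² = 85761/3616]
   → B = (-10517/904, 1123/904)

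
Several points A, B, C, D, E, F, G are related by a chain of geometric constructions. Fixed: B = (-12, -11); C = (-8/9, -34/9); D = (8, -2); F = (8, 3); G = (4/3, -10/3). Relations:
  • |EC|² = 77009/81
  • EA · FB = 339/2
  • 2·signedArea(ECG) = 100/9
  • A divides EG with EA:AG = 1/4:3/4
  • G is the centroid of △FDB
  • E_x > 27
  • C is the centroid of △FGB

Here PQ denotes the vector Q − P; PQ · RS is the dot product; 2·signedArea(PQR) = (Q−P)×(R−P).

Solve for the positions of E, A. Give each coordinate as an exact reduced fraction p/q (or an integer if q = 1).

1. E_x = 28  [line -4/9·x + 20/9·y + -28/9 = 0 ∩ |EC|² = 77009/81]
2. E_y = 7  [line -4/9·x + 20/9·y + -28/9 = 0 ∩ |EC|² = 77009/81]
   → E = (28, 7)
3. A_x = 64/3  [A divides EG with EA:AG = 1/4:3/4]
4. A_y = 53/12  [A divides EG with EA:AG = 1/4:3/4]
   → A = (64/3, 53/12)

A = (64/3, 53/12)
E = (28, 7)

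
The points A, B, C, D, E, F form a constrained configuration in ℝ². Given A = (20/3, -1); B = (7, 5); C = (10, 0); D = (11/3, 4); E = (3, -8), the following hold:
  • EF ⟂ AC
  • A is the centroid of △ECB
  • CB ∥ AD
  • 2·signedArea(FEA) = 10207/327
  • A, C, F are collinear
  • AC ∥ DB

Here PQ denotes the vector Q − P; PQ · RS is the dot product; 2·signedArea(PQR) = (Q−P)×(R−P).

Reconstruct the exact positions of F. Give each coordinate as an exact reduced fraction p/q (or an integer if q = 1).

1. F_x = 150/109  [A, C, F are collinear ∩ EF ⟂ AC]
2. F_y = -282/109  [A, C, F are collinear ∩ EF ⟂ AC]
   → F = (150/109, -282/109)

F = (150/109, -282/109)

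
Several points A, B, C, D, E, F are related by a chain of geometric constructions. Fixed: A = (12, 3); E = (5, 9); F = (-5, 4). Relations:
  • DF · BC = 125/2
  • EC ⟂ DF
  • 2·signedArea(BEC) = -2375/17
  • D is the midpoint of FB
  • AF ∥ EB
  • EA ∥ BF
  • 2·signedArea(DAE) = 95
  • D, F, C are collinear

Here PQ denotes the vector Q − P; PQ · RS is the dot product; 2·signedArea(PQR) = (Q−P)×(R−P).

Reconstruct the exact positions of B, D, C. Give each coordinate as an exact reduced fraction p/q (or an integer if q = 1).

1. B_x = -12  [EA ∥ BF ∩ AF ∥ EB]
2. B_y = 10  [EA ∥ BF ∩ AF ∥ EB]
   → B = (-12, 10)
3. D_x = -17/2  [D is the midpoint of FB]
4. D_y = 7  [D is the midpoint of FB]
   → D = (-17/2, 7)
5. C_x = -29/17  [D, F, C are collinear ∩ EC ⟂ DF]
6. C_y = 20/17  [D, F, C are collinear ∩ EC ⟂ DF]
   → C = (-29/17, 20/17)

B = (-12, 10)
C = (-29/17, 20/17)
D = (-17/2, 7)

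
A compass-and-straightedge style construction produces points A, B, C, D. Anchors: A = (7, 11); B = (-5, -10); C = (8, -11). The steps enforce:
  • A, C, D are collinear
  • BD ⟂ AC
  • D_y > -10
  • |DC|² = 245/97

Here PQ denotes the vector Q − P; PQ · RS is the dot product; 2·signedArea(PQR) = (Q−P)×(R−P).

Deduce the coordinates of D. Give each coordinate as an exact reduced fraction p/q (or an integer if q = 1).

1. D_x = 769/97  [A, C, D are collinear ∩ BD ⟂ AC]
2. D_y = -913/97  [A, C, D are collinear ∩ BD ⟂ AC]
   → D = (769/97, -913/97)

D = (769/97, -913/97)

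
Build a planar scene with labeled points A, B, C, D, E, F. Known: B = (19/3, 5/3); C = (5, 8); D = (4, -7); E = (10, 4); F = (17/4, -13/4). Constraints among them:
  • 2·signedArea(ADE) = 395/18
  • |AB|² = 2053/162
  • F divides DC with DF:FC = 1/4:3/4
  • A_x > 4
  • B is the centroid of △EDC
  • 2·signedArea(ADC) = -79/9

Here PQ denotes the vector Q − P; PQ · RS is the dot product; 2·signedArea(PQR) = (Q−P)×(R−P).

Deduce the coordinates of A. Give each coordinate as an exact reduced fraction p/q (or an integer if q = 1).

1. A_x = 89/18  [2·signedArea(ADE) = 395/18 ∩ 2·signedArea(ADC) = -79/9]
2. A_y = -29/18  [2·signedArea(ADE) = 395/18 ∩ 2·signedArea(ADC) = -79/9]
   → A = (89/18, -29/18)

A = (89/18, -29/18)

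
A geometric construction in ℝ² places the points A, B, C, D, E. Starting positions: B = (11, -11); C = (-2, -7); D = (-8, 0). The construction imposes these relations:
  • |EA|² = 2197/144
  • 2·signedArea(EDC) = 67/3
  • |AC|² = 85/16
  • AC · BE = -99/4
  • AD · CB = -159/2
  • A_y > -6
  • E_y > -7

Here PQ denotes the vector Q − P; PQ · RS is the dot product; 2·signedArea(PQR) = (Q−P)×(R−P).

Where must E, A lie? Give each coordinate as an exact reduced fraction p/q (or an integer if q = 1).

A = (-7/2, -21/4)
E = (1/3, -6)

1. A_x = -7/2  [line -13·x + 4·y + -49/2 = 0 ∩ |AC|² = 85/16]
2. A_y = -21/4  [line -13·x + 4·y + -49/2 = 0 ∩ |AC|² = 85/16]
   → A = (-7/2, -21/4)
3. E_x = 1/3  [2·signedArea(EDC) = 67/3 ∩ AC · BE = -99/4]
4. E_y = -6  [2·signedArea(EDC) = 67/3 ∩ AC · BE = -99/4]
   → E = (1/3, -6)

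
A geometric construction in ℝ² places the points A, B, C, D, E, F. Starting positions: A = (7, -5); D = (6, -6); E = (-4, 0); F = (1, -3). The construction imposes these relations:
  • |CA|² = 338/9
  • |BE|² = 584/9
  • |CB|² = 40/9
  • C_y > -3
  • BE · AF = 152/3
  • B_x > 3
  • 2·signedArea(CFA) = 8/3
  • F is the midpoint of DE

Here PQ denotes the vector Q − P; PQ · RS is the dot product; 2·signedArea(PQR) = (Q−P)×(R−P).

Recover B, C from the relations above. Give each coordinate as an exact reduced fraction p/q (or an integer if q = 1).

1. C_x = 4/3  [line 2·x + 6·y + 40/3 = 0 ∩ |CA|² = 338/9]
2. C_y = -8/3  [line 2·x + 6·y + 40/3 = 0 ∩ |CA|² = 338/9]
   → C = (4/3, -8/3)
3. B_x = 10/3  [line 6·x + -2·y + -80/3 = 0 ∩ |CB|² = 40/9]
4. B_y = -10/3  [line 6·x + -2·y + -80/3 = 0 ∩ |CB|² = 40/9]
   → B = (10/3, -10/3)

B = (10/3, -10/3)
C = (4/3, -8/3)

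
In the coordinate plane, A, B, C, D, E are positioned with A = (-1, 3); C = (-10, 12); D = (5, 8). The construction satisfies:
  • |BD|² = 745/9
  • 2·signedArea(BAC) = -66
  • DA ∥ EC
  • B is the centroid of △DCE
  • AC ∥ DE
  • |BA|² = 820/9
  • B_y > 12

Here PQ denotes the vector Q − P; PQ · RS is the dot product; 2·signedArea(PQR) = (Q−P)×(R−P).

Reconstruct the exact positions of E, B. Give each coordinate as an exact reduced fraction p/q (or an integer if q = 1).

1. E_x = -4  [DA ∥ EC ∩ AC ∥ DE]
2. E_y = 17  [DA ∥ EC ∩ AC ∥ DE]
   → E = (-4, 17)
3. B_x = -3  [B is the centroid of △DCE]
4. B_y = 37/3  [B is the centroid of △DCE]
   → B = (-3, 37/3)

B = (-3, 37/3)
E = (-4, 17)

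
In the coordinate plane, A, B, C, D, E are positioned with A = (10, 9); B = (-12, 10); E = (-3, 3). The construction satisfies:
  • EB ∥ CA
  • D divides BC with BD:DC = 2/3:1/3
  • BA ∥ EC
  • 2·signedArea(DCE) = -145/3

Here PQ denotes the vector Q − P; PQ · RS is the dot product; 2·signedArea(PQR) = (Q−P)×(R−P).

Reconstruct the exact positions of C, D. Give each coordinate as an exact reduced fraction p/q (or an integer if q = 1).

1. C_x = 19  [EB ∥ CA ∩ BA ∥ EC]
2. C_y = 2  [EB ∥ CA ∩ BA ∥ EC]
   → C = (19, 2)
3. D_x = 26/3  [D divides BC with BD:DC = 2/3:1/3]
4. D_y = 14/3  [D divides BC with BD:DC = 2/3:1/3]
   → D = (26/3, 14/3)

C = (19, 2)
D = (26/3, 14/3)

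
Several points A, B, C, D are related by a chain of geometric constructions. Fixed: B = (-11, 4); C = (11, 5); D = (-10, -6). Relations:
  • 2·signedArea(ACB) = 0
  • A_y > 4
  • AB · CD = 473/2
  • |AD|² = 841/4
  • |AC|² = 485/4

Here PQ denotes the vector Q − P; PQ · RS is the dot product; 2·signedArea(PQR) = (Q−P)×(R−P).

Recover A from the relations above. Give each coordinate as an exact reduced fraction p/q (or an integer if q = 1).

1. A_x = 0  [2·signedArea(ACB) = 0 ∩ AB · CD = 473/2]
2. A_y = 9/2  [2·signedArea(ACB) = 0 ∩ AB · CD = 473/2]
   → A = (0, 9/2)

A = (0, 9/2)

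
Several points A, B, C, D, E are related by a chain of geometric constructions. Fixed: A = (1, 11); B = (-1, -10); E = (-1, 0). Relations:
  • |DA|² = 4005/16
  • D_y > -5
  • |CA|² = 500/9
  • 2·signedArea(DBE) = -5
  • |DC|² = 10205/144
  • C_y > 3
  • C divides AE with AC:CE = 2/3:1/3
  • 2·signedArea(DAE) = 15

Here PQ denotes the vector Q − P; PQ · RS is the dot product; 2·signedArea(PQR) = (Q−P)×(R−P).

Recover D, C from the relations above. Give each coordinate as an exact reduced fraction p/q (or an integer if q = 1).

1. D_x = -1/2  [2·signedArea(DAE) = 15 ∩ 2·signedArea(DBE) = -5]
2. D_y = -19/4  [2·signedArea(DAE) = 15 ∩ 2·signedArea(DBE) = -5]
   → D = (-1/2, -19/4)
3. C_x = -1/3  [C divides AE with AC:CE = 2/3:1/3]
4. C_y = 11/3  [C divides AE with AC:CE = 2/3:1/3]
   → C = (-1/3, 11/3)

C = (-1/3, 11/3)
D = (-1/2, -19/4)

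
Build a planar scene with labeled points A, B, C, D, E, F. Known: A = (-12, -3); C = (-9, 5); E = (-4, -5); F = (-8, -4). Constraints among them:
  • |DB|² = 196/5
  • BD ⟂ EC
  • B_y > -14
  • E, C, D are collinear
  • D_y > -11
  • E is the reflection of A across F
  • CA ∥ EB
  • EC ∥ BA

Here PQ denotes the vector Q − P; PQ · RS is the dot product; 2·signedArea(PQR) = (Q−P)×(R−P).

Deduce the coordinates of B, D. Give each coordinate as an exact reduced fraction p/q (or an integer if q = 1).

1. B_x = -7  [EC ∥ BA ∩ CA ∥ EB]
2. B_y = -13  [EC ∥ BA ∩ CA ∥ EB]
   → B = (-7, -13)
3. D_x = -7/5  [E, C, D are collinear ∩ BD ⟂ EC]
4. D_y = -51/5  [E, C, D are collinear ∩ BD ⟂ EC]
   → D = (-7/5, -51/5)

B = (-7, -13)
D = (-7/5, -51/5)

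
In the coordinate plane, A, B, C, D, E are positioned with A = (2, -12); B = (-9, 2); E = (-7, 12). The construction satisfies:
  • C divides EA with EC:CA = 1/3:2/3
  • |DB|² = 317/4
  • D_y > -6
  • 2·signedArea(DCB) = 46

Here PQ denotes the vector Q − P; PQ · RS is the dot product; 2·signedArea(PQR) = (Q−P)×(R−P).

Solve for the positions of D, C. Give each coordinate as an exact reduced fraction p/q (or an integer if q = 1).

C = (-4, 4)
D = (-7/2, -5)

1. C_x = -4  [C divides EA with EC:CA = 1/3:2/3]
2. C_y = 4  [C divides EA with EC:CA = 1/3:2/3]
   → C = (-4, 4)
3. D_x = -7/2  [line 2·x + -5·y + -18 = 0 ∩ |DB|² = 317/4]
4. D_y = -5  [line 2·x + -5·y + -18 = 0 ∩ |DB|² = 317/4]
   → D = (-7/2, -5)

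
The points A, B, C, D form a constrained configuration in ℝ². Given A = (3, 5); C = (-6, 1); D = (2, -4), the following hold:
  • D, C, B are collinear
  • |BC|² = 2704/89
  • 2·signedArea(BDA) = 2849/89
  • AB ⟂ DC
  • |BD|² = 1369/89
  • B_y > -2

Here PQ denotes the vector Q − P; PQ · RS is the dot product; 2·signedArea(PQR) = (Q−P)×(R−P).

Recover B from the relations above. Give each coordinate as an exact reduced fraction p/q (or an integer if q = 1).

1. B_x = -118/89  [D, C, B are collinear ∩ AB ⟂ DC]
2. B_y = -171/89  [D, C, B are collinear ∩ AB ⟂ DC]
   → B = (-118/89, -171/89)

B = (-118/89, -171/89)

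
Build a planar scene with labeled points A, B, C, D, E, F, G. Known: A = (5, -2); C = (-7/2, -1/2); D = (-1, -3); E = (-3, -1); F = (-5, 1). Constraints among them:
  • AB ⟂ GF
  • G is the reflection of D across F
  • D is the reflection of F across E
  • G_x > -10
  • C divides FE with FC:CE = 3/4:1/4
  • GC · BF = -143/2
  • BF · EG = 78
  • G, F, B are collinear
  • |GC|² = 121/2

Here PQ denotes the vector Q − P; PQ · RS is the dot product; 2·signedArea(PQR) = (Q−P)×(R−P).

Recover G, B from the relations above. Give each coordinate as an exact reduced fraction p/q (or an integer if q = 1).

1. G_x = -9  [G is the reflection of D across F]
2. G_y = 5  [G is the reflection of D across F]
   → G = (-9, 5)
3. B_x = 3/2  [G, F, B are collinear ∩ AB ⟂ GF]
4. B_y = -11/2  [G, F, B are collinear ∩ AB ⟂ GF]
   → B = (3/2, -11/2)

B = (3/2, -11/2)
G = (-9, 5)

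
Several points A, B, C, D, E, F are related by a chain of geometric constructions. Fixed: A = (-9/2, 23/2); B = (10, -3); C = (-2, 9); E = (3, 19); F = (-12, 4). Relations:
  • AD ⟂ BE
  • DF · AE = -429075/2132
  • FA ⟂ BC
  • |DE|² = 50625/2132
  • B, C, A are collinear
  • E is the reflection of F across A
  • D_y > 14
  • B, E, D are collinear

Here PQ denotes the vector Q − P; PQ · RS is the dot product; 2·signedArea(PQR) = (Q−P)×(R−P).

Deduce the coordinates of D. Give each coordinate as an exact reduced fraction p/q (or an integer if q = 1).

D = (4773/1066, 7652/533)

1. D_x = 4773/1066  [B, E, D are collinear ∩ AD ⟂ BE]
2. D_y = 7652/533  [B, E, D are collinear ∩ AD ⟂ BE]
   → D = (4773/1066, 7652/533)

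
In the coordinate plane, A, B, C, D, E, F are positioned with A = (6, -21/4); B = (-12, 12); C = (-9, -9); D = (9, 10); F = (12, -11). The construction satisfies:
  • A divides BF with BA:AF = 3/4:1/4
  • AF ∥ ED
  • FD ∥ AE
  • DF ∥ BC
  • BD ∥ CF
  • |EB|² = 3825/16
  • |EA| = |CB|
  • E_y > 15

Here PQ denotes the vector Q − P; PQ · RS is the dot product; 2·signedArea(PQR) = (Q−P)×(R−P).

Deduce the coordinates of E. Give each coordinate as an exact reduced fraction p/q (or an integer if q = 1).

E = (3, 63/4)

1. E_x = 3  [AF ∥ ED ∩ FD ∥ AE]
2. E_y = 63/4  [AF ∥ ED ∩ FD ∥ AE]
   → E = (3, 63/4)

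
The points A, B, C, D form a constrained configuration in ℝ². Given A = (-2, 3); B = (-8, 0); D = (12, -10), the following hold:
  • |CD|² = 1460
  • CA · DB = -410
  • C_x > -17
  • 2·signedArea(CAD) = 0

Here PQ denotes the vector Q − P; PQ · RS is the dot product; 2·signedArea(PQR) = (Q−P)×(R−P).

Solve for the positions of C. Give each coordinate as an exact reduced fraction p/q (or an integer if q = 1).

1. C_x = -16  [2·signedArea(CAD) = 0 ∩ CA · DB = -410]
2. C_y = 16  [2·signedArea(CAD) = 0 ∩ CA · DB = -410]
   → C = (-16, 16)

C = (-16, 16)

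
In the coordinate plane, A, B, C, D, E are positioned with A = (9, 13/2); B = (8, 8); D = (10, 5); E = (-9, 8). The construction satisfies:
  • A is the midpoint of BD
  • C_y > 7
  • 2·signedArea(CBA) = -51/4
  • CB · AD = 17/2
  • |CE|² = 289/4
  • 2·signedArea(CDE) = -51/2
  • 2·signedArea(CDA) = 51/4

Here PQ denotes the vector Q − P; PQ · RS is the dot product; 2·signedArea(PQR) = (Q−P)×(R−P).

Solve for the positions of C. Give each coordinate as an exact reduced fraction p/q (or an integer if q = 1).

C = (-1/2, 8)

1. C_x = -1/2  [2·signedArea(CDE) = -51/2 ∩ 2·signedArea(CDA) = 51/4]
2. C_y = 8  [2·signedArea(CDE) = -51/2 ∩ 2·signedArea(CDA) = 51/4]
   → C = (-1/2, 8)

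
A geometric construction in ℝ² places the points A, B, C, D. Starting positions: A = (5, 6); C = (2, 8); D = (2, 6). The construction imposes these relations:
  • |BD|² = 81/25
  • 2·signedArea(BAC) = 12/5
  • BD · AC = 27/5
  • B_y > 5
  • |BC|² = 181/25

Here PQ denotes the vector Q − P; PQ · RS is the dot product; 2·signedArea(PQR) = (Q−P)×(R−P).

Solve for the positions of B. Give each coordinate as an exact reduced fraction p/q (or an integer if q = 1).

B = (19/5, 6)

1. B_x = 19/5  [2·signedArea(BAC) = 12/5 ∩ BD · AC = 27/5]
2. B_y = 6  [2·signedArea(BAC) = 12/5 ∩ BD · AC = 27/5]
   → B = (19/5, 6)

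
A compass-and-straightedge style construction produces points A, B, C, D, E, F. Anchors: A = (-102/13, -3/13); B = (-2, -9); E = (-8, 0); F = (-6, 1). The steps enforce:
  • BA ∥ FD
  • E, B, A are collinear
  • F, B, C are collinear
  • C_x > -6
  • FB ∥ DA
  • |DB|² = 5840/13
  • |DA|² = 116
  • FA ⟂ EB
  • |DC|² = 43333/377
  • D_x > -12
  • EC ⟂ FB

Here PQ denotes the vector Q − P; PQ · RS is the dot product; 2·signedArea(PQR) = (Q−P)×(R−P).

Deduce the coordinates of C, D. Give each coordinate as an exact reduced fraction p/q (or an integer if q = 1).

1. C_x = -172/29  [F, B, C are collinear ∩ EC ⟂ FB]
2. C_y = 24/29  [F, B, C are collinear ∩ EC ⟂ FB]
   → C = (-172/29, 24/29)
3. D_x = -154/13  [FB ∥ DA ∩ BA ∥ FD]
4. D_y = 127/13  [FB ∥ DA ∩ BA ∥ FD]
   → D = (-154/13, 127/13)

C = (-172/29, 24/29)
D = (-154/13, 127/13)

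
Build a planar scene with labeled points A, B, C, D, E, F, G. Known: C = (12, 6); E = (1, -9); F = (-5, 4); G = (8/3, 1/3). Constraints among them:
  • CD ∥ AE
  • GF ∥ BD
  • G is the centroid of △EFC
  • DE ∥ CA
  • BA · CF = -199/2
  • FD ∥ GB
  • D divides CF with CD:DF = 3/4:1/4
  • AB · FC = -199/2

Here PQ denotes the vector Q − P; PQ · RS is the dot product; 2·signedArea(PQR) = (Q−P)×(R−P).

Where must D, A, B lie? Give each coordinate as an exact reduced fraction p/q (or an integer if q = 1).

1. D_x = -3/4  [D divides CF with CD:DF = 3/4:1/4]
2. D_y = 9/2  [D divides CF with CD:DF = 3/4:1/4]
   → D = (-3/4, 9/2)
3. A_x = 55/4  [CD ∥ AE ∩ DE ∥ CA]
4. A_y = -15/2  [CD ∥ AE ∩ DE ∥ CA]
   → A = (55/4, -15/2)
5. B_x = 83/12  [GF ∥ BD ∩ FD ∥ GB]
6. B_y = 5/6  [GF ∥ BD ∩ FD ∥ GB]
   → B = (83/12, 5/6)

A = (55/4, -15/2)
B = (83/12, 5/6)
D = (-3/4, 9/2)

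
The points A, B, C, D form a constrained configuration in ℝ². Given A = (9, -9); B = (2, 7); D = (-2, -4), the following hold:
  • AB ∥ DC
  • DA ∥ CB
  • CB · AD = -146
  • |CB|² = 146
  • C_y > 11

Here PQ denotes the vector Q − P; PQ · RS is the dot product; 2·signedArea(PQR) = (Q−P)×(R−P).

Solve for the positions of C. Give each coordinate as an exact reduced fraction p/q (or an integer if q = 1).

1. C_x = -9  [DA ∥ CB ∩ AB ∥ DC]
2. C_y = 12  [DA ∥ CB ∩ AB ∥ DC]
   → C = (-9, 12)

C = (-9, 12)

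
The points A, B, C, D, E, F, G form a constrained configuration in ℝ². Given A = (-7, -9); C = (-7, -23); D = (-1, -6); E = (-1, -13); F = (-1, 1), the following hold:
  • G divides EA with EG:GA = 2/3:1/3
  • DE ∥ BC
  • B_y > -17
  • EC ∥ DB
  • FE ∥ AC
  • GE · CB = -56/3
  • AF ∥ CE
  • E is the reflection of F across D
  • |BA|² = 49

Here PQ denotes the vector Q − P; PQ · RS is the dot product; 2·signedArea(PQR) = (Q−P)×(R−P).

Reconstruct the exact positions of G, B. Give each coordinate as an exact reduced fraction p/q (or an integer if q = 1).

B = (-7, -16)
G = (-5, -31/3)

1. G_x = -5  [G divides EA with EG:GA = 2/3:1/3]
2. G_y = -31/3  [G divides EA with EG:GA = 2/3:1/3]
   → G = (-5, -31/3)
3. B_x = -7  [DE ∥ BC ∩ EC ∥ DB]
4. B_y = -16  [DE ∥ BC ∩ EC ∥ DB]
   → B = (-7, -16)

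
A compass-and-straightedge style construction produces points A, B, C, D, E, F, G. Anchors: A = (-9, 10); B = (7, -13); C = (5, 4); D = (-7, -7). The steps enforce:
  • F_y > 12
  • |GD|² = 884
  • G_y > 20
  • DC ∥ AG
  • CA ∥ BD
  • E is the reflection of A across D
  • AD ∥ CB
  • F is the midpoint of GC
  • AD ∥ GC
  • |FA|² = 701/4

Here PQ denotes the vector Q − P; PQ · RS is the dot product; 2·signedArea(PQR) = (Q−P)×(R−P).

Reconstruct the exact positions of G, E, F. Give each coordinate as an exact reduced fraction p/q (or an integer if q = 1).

E = (-5, -24)
F = (4, 25/2)
G = (3, 21)

1. G_x = 3  [AD ∥ GC ∩ DC ∥ AG]
2. G_y = 21  [AD ∥ GC ∩ DC ∥ AG]
   → G = (3, 21)
3. E_x = -5  [E is the reflection of A across D]
4. E_y = -24  [E is the reflection of A across D]
   → E = (-5, -24)
5. F_x = 4  [F is the midpoint of GC]
6. F_y = 25/2  [F is the midpoint of GC]
   → F = (4, 25/2)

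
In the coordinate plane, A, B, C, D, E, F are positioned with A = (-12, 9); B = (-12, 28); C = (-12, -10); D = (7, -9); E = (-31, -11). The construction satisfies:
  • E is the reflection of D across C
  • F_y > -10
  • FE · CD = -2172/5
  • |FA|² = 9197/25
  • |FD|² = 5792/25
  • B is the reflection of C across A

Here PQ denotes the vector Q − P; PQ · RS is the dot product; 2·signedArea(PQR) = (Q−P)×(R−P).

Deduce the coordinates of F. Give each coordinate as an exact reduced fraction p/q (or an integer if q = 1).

F = (-41/5, -49/5)

1. F_x = -41/5  [line -19·x + -1·y + -828/5 = 0 ∩ |FD|² = 5792/25]
2. F_y = -49/5  [line -19·x + -1·y + -828/5 = 0 ∩ |FD|² = 5792/25]
   → F = (-41/5, -49/5)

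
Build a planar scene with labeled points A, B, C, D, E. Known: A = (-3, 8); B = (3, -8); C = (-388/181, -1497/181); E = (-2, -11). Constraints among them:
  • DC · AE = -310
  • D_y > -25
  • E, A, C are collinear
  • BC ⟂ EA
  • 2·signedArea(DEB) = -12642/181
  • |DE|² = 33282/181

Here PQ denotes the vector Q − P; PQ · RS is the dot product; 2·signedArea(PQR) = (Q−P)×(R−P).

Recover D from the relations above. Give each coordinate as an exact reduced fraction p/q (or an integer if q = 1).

1. D_x = -233/181  [2·signedArea(DEB) = -12642/181 ∩ DC · AE = -310]
2. D_y = -4442/181  [2·signedArea(DEB) = -12642/181 ∩ DC · AE = -310]
   → D = (-233/181, -4442/181)

D = (-233/181, -4442/181)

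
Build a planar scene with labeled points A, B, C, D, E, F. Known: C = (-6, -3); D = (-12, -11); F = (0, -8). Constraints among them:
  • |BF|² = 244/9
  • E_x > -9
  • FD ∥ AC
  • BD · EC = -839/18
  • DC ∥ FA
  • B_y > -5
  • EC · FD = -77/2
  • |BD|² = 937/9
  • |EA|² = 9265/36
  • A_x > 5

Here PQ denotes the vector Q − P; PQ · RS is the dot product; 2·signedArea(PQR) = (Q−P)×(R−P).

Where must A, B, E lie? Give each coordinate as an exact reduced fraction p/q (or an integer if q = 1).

A = (6, 0)
B = (-4, -14/3)
E = (-8, -47/6)

1. A_x = 6  [FD ∥ AC ∩ DC ∥ FA]
2. A_y = 0  [FD ∥ AC ∩ DC ∥ FA]
   → A = (6, 0)
3. E_x = -8  [line 12·x + 3·y + 239/2 = 0 ∩ |EA|² = 9265/36]
4. E_y = -47/6  [line 12·x + 3·y + 239/2 = 0 ∩ |EA|² = 9265/36]
   → E = (-8, -47/6)
5. B_x = -4  [line -2·x + -29/6·y + -275/9 = 0 ∩ |BF|² = 244/9]
6. B_y = -14/3  [line -2·x + -29/6·y + -275/9 = 0 ∩ |BF|² = 244/9]
   → B = (-4, -14/3)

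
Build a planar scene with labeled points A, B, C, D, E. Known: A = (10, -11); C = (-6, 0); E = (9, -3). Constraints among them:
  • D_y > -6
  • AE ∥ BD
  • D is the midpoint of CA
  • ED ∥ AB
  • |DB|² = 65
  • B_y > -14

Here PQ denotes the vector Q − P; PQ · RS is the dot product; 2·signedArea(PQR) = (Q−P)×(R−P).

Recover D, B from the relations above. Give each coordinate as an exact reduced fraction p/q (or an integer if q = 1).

1. D_x = 2  [D is the midpoint of CA]
2. D_y = -11/2  [D is the midpoint of CA]
   → D = (2, -11/2)
3. B_x = 3  [AE ∥ BD ∩ ED ∥ AB]
4. B_y = -27/2  [AE ∥ BD ∩ ED ∥ AB]
   → B = (3, -27/2)

B = (3, -27/2)
D = (2, -11/2)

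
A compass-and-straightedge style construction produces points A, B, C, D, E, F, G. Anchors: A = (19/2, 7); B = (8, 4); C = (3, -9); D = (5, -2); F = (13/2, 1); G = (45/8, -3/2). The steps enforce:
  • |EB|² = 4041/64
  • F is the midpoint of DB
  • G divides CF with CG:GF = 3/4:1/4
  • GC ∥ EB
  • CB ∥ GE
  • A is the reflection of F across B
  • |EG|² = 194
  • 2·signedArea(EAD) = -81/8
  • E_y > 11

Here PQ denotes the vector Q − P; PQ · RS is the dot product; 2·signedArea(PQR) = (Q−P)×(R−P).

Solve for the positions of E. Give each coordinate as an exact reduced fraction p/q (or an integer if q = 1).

1. E_x = 85/8  [GC ∥ EB ∩ CB ∥ GE]
2. E_y = 23/2  [GC ∥ EB ∩ CB ∥ GE]
   → E = (85/8, 23/2)

E = (85/8, 23/2)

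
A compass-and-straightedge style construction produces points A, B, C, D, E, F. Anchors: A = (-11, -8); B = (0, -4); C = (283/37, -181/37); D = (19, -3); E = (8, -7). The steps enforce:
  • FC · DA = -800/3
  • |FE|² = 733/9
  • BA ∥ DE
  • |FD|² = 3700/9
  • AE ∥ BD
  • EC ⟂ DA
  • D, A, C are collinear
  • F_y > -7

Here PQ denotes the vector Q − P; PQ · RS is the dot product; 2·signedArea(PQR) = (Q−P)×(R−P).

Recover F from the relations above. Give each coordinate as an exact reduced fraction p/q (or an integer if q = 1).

1. F_x = -1  [line 30·x + 5·y + 185/3 = 0 ∩ |FD|² = 3700/9]
2. F_y = -19/3  [line 30·x + 5·y + 185/3 = 0 ∩ |FD|² = 3700/9]
   → F = (-1, -19/3)

F = (-1, -19/3)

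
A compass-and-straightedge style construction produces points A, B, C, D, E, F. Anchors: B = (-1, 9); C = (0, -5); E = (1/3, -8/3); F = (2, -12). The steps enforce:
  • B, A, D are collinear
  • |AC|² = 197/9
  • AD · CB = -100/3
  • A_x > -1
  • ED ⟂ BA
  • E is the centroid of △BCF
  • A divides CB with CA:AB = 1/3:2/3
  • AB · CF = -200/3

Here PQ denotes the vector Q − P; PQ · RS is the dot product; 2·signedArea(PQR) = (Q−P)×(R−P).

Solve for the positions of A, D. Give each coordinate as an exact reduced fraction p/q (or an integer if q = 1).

1. A_x = -1/3  [A divides CB with CA:AB = 1/3:2/3]
2. A_y = -1/3  [A divides CB with CA:AB = 1/3:2/3]
   → A = (-1/3, -1/3)
3. D_x = -97/591  [B, A, D are collinear ∩ ED ⟂ BA]
4. D_y = -1597/591  [B, A, D are collinear ∩ ED ⟂ BA]
   → D = (-97/591, -1597/591)

A = (-1/3, -1/3)
D = (-97/591, -1597/591)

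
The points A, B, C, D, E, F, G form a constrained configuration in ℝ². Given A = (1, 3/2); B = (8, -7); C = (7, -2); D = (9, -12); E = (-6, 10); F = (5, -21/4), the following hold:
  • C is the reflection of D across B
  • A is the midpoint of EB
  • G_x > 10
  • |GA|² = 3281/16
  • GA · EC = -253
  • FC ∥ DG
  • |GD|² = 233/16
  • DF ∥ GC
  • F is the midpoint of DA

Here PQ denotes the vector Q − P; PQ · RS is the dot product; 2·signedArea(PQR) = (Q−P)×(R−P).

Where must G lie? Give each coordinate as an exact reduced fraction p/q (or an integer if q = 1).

G = (11, -35/4)

1. G_x = 11  [DF ∥ GC ∩ FC ∥ DG]
2. G_y = -35/4  [DF ∥ GC ∩ FC ∥ DG]
   → G = (11, -35/4)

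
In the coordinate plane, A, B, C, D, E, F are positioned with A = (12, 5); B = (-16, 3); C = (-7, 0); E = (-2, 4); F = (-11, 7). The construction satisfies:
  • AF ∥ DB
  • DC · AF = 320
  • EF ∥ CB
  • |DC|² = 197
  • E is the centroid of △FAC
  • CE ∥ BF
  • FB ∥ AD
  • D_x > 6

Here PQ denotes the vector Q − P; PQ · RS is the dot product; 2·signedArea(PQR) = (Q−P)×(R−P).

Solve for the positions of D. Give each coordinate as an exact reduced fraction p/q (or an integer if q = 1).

D = (7, 1)

1. D_x = 7  [AF ∥ DB ∩ FB ∥ AD]
2. D_y = 1  [AF ∥ DB ∩ FB ∥ AD]
   → D = (7, 1)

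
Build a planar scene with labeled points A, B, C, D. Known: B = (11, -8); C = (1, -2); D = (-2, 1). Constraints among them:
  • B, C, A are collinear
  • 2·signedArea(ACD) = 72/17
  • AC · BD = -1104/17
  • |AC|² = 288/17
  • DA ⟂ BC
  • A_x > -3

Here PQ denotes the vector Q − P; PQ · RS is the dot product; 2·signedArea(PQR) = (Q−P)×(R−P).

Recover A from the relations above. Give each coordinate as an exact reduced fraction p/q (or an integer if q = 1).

A = (-43/17, 2/17)

1. A_x = -43/17  [B, C, A are collinear ∩ DA ⟂ BC]
2. A_y = 2/17  [B, C, A are collinear ∩ DA ⟂ BC]
   → A = (-43/17, 2/17)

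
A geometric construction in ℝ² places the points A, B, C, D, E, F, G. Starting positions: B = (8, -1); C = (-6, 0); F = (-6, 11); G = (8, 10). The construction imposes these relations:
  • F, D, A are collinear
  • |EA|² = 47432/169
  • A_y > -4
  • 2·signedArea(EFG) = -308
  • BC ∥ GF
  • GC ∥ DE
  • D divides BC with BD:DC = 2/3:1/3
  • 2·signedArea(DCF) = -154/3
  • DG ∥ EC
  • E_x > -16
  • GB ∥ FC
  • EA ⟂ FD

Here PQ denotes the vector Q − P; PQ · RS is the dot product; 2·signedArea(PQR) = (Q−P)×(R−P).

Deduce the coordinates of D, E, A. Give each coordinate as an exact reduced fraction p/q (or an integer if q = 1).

1. D_x = -4/3  [D divides BC with BD:DC = 2/3:1/3]
2. D_y = -1/3  [D divides BC with BD:DC = 2/3:1/3]
   → D = (-4/3, -1/3)
3. E_x = -46/3  [DG ∥ EC ∩ GC ∥ DE]
4. E_y = -31/3  [DG ∥ EC ∩ GC ∥ DE]
   → E = (-46/3, -31/3)
5. A_x = 80/507  [F, D, A are collinear ∩ EA ⟂ FD]
6. A_y = -2005/507  [F, D, A are collinear ∩ EA ⟂ FD]
   → A = (80/507, -2005/507)

A = (80/507, -2005/507)
D = (-4/3, -1/3)
E = (-46/3, -31/3)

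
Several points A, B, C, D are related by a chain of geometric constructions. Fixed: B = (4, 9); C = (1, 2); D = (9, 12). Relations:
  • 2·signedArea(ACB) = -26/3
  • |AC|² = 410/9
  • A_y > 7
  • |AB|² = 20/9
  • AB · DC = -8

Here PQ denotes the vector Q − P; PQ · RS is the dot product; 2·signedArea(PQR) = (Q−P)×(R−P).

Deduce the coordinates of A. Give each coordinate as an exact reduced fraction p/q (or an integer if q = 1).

1. A_x = 14/3  [2·signedArea(ACB) = -26/3 ∩ AB · DC = -8]
2. A_y = 23/3  [2·signedArea(ACB) = -26/3 ∩ AB · DC = -8]
   → A = (14/3, 23/3)

A = (14/3, 23/3)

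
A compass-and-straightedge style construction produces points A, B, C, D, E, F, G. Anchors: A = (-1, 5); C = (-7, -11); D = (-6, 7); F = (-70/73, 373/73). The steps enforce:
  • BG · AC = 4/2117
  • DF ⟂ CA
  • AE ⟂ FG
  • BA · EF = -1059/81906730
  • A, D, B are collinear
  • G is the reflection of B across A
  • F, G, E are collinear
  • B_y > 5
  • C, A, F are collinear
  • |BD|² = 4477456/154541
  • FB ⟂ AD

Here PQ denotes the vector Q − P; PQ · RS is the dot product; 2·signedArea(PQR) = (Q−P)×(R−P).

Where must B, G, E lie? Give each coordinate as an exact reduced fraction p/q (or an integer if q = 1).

1. B_x = -2122/2117  [A, D, B are collinear ∩ FB ⟂ AD]
2. B_y = 10587/2117  [A, D, B are collinear ∩ FB ⟂ AD]
   → B = (-2122/2117, 10587/2117)
3. G_x = -2112/2117  [G is the reflection of B across A]
4. G_y = 10583/2117  [G is the reflection of B across A]
   → G = (-2112/2117, 10583/2117)
5. E_x = -1119319/1122010  [F, G, E are collinear ∩ AE ⟂ FG]
6. E_y = 5609107/1122010  [F, G, E are collinear ∩ AE ⟂ FG]
   → E = (-1119319/1122010, 5609107/1122010)

B = (-2122/2117, 10587/2117)
E = (-1119319/1122010, 5609107/1122010)
G = (-2112/2117, 10583/2117)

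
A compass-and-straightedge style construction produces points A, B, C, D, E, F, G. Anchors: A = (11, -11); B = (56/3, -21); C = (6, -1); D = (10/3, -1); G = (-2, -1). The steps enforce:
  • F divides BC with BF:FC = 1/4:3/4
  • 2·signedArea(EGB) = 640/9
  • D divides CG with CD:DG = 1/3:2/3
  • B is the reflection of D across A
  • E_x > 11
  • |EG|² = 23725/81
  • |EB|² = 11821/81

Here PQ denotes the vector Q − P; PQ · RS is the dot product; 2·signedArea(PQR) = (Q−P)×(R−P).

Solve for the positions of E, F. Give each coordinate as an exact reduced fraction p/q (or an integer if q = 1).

1. E_x = 107/9  [line 20·x + 62/3·y + -94/9 = 0 ∩ |EG|² = 23725/81]
2. E_y = -11  [line 20·x + 62/3·y + -94/9 = 0 ∩ |EG|² = 23725/81]
   → E = (107/9, -11)
3. F_x = 31/2  [F divides BC with BF:FC = 1/4:3/4]
4. F_y = -16  [F divides BC with BF:FC = 1/4:3/4]
   → F = (31/2, -16)

E = (107/9, -11)
F = (31/2, -16)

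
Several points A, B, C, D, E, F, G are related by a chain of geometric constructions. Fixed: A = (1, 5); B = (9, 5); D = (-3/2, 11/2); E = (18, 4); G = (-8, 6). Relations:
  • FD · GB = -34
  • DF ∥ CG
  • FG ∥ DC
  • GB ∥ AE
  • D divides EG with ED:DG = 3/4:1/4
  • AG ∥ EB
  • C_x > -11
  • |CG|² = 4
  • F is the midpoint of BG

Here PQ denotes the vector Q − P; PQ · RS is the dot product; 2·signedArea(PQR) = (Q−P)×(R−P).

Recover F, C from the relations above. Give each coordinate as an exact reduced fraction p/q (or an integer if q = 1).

C = (-10, 6)
F = (1/2, 11/2)

1. F_x = 1/2  [F is the midpoint of BG]
2. F_y = 11/2  [F is the midpoint of BG]
   → F = (1/2, 11/2)
3. C_x = -10  [DF ∥ CG ∩ FG ∥ DC]
4. C_y = 6  [DF ∥ CG ∩ FG ∥ DC]
   → C = (-10, 6)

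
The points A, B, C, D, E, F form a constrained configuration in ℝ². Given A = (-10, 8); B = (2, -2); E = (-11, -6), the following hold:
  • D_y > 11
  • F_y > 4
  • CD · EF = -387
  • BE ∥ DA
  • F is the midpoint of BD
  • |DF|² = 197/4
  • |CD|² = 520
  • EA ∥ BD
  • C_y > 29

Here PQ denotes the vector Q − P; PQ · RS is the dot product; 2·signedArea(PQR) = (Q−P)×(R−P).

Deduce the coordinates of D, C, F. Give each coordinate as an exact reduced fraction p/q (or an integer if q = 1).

1. D_x = 3  [BE ∥ DA ∩ EA ∥ BD]
2. D_y = 12  [BE ∥ DA ∩ EA ∥ BD]
   → D = (3, 12)
3. F_x = 5/2  [F is the midpoint of BD]
4. F_y = 5  [F is the midpoint of BD]
   → F = (5/2, 5)
5. C_x = 17  [line -27/2·x + -11·y + 1119/2 = 0 ∩ |CD|² = 520]
6. C_y = 30  [line -27/2·x + -11·y + 1119/2 = 0 ∩ |CD|² = 520]
   → C = (17, 30)

C = (17, 30)
D = (3, 12)
F = (5/2, 5)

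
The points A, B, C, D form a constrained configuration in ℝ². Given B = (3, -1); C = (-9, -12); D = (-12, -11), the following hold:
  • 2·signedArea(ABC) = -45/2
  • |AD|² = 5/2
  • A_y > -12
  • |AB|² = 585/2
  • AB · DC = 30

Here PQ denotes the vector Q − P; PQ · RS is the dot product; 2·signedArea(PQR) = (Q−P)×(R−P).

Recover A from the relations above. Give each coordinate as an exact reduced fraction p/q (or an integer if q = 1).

A = (-21/2, -23/2)

1. A_x = -21/2  [AB · DC = 30 ∩ 2·signedArea(ABC) = -45/2]
2. A_y = -23/2  [AB · DC = 30 ∩ 2·signedArea(ABC) = -45/2]
   → A = (-21/2, -23/2)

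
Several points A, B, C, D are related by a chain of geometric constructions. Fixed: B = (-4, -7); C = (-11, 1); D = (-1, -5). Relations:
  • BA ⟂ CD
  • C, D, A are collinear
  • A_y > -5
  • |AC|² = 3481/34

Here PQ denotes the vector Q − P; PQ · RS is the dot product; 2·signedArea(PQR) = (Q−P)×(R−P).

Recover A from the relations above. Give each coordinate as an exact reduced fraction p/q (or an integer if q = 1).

A = (-79/34, -143/34)

1. A_x = -79/34  [C, D, A are collinear ∩ BA ⟂ CD]
2. A_y = -143/34  [C, D, A are collinear ∩ BA ⟂ CD]
   → A = (-79/34, -143/34)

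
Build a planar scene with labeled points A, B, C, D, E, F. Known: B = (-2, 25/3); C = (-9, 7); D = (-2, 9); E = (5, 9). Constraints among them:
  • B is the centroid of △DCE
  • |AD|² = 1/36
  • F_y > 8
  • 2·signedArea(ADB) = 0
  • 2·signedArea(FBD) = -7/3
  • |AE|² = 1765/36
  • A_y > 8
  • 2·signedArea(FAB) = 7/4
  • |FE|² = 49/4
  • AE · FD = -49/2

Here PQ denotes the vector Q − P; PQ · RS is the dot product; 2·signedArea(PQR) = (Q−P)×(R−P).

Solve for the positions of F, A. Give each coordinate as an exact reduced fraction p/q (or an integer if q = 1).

A = (-2, 53/6)
F = (3/2, 9)

1. F_x = 3/2  [2·signedArea(FBD) = -7/3]
2. F_y = 9  [|FE|² = 49/4]
   → F = (3/2, 9)
3. A_x = -2  [2·signedArea(FAB) = 7/4 ∩ 2·signedArea(ADB) = 0]
4. A_y = 53/6  [2·signedArea(FAB) = 7/4 ∩ 2·signedArea(ADB) = 0]
   → A = (-2, 53/6)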